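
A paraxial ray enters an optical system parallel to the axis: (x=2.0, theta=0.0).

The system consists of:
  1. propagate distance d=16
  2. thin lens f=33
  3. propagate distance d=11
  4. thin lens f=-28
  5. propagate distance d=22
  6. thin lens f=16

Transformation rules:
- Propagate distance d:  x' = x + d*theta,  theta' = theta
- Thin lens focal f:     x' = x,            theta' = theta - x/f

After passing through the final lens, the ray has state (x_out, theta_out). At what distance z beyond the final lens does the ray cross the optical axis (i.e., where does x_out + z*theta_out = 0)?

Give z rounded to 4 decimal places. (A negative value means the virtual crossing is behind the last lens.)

Answer: 13.3517

Derivation:
Initial: x=2.0000 theta=0.0000
After 1 (propagate distance d=16): x=2.0000 theta=0.0000
After 2 (thin lens f=33): x=2.0000 theta=-2/33 (≈-0.0606)
After 3 (propagate distance d=11): x=4/3 (≈1.3333) theta=-2/33 (≈-0.0606)
After 4 (thin lens f=-28): x=4/3 (≈1.3333) theta=-1/77 (≈-0.0130)
After 5 (propagate distance d=22): x=22/21 (≈1.0476) theta=-1/77 (≈-0.0130)
After 6 (thin lens f=16): x=22/21 (≈1.0476) theta=-145/1848 (≈-0.0785)
z_focus = -x_out/theta_out = -(22/21)/(-145/1848) = 1936/145 ≈ 13.3517
Rounded to 4 decimal places: z = 13.3517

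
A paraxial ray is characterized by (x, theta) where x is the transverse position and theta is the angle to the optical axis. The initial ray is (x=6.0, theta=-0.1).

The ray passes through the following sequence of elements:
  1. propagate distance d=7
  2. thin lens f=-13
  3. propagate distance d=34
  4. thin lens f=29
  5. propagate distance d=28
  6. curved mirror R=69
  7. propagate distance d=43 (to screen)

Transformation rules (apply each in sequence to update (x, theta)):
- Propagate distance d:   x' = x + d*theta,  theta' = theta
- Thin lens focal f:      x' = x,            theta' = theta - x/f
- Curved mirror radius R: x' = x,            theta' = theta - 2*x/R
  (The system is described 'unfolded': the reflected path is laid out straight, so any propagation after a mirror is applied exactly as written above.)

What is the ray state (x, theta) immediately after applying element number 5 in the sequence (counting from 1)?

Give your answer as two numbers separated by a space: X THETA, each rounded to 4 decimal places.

Initial: x=6.0000 theta=-0.1000
After 1 (propagate distance d=7): x=5.3000 theta=-0.1000
After 2 (thin lens f=-13): x=5.3000 theta=4/13 (≈0.3077)
After 3 (propagate distance d=34): x=2049/130 (≈15.7615) theta=4/13 (≈0.3077)
After 4 (thin lens f=29): x=2049/130 (≈15.7615) theta=-889/3770 (≈-0.2358)
After 5 (propagate distance d=28): x=34529/3770 (≈9.1589) theta=-889/3770 (≈-0.2358)
Rounded to 4 decimal places: x = 9.1589, theta = -0.2358

Answer: 9.1589 -0.2358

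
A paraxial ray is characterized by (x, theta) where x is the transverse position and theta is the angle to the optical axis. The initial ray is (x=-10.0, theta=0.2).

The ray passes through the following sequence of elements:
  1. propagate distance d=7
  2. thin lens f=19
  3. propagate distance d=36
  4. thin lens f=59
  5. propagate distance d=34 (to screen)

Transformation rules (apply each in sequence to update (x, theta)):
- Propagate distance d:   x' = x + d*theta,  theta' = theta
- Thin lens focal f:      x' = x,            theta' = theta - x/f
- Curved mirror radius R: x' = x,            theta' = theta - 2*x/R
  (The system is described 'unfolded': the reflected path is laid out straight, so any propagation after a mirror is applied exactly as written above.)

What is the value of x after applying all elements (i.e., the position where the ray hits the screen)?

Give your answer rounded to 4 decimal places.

Initial: x=-10.0000 theta=0.2000
After 1 (propagate distance d=7): x=-8.6000 theta=0.2000
After 2 (thin lens f=19): x=-8.6000 theta=62/95 (≈0.6526)
After 3 (propagate distance d=36): x=283/19 (≈14.8947) theta=62/95 (≈0.6526)
After 4 (thin lens f=59): x=283/19 (≈14.8947) theta=2243/5605 (≈0.4002)
After 5 (propagate distance d=34 (to screen)): x=159747/5605 (≈28.5008) theta=2243/5605 (≈0.4002)
Rounded to 4 decimal places: x = 28.5008

Answer: 28.5008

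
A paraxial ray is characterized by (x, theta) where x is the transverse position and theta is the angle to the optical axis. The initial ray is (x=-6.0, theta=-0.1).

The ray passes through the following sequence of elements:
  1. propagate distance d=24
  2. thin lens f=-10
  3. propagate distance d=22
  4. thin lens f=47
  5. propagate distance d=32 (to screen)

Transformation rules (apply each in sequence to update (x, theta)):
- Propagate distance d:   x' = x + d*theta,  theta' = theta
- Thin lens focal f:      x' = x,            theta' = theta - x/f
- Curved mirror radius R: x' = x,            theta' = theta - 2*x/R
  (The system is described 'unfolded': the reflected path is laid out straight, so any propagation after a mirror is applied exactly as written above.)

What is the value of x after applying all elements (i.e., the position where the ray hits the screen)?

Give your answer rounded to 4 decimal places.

Answer: -39.3609

Derivation:
Initial: x=-6.0000 theta=-0.1000
After 1 (propagate distance d=24): x=-8.4000 theta=-0.1000
After 2 (thin lens f=-10): x=-8.4000 theta=-0.9400
After 3 (propagate distance d=22): x=-29.0800 theta=-0.9400
After 4 (thin lens f=47): x=-29.0800 theta=-151/470 (≈-0.3213)
After 5 (propagate distance d=32 (to screen)): x=-46249/1175 (≈-39.3609) theta=-151/470 (≈-0.3213)
Rounded to 4 decimal places: x = -39.3609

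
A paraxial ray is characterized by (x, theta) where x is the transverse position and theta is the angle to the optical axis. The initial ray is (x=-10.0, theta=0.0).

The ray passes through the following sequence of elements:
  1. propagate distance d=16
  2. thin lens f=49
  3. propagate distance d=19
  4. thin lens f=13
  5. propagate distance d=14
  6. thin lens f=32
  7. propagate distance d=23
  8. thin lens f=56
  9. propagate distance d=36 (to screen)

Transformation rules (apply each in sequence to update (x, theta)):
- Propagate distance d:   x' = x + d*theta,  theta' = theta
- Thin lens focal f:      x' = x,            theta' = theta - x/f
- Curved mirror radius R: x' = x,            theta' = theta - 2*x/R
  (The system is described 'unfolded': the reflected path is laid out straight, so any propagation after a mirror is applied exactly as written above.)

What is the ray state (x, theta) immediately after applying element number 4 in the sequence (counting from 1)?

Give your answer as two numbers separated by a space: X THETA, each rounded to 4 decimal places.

Initial: x=-10.0000 theta=0.0000
After 1 (propagate distance d=16): x=-10.0000 theta=0.0000
After 2 (thin lens f=49): x=-10.0000 theta=10/49 (≈0.2041)
After 3 (propagate distance d=19): x=-300/49 (≈-6.1224) theta=10/49 (≈0.2041)
After 4 (thin lens f=13): x=-300/49 (≈-6.1224) theta=430/637 (≈0.6750)
Rounded to 4 decimal places: x = -6.1224, theta = 0.6750

Answer: -6.1224 0.6750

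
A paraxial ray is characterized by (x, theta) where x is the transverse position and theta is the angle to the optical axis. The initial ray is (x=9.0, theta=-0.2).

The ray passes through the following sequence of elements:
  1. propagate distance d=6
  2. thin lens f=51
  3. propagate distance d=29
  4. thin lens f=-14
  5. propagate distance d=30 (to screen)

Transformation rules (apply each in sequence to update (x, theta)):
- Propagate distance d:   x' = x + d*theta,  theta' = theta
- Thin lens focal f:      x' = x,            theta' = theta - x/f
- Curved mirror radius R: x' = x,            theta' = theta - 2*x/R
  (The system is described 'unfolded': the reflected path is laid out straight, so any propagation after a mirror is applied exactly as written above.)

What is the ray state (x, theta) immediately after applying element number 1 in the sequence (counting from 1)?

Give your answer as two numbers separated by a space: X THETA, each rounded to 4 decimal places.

Initial: x=9.0000 theta=-0.2000
After 1 (propagate distance d=6): x=7.8000 theta=-0.2000
Rounded to 4 decimal places: x = 7.8000, theta = -0.2000

Answer: 7.8000 -0.2000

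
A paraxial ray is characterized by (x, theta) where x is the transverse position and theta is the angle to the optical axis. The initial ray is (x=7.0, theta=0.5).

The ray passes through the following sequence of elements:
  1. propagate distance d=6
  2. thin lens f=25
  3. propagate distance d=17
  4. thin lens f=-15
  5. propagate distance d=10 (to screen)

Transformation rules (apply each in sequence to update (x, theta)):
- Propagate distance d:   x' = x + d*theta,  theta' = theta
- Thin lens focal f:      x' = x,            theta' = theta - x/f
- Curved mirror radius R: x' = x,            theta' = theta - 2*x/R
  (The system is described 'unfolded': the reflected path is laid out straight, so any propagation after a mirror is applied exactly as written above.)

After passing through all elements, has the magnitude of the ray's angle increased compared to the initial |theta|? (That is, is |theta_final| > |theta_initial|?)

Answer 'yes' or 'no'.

Answer: yes

Derivation:
Initial: x=7.0000 theta=0.5000
After 1 (propagate distance d=6): x=10.0000 theta=0.5000
After 2 (thin lens f=25): x=10.0000 theta=0.1000
After 3 (propagate distance d=17): x=11.7000 theta=0.1000
After 4 (thin lens f=-15): x=11.7000 theta=0.8800
After 5 (propagate distance d=10 (to screen)): x=20.5000 theta=0.8800
|theta_initial|=0.5000 |theta_final|=0.8800 -> increased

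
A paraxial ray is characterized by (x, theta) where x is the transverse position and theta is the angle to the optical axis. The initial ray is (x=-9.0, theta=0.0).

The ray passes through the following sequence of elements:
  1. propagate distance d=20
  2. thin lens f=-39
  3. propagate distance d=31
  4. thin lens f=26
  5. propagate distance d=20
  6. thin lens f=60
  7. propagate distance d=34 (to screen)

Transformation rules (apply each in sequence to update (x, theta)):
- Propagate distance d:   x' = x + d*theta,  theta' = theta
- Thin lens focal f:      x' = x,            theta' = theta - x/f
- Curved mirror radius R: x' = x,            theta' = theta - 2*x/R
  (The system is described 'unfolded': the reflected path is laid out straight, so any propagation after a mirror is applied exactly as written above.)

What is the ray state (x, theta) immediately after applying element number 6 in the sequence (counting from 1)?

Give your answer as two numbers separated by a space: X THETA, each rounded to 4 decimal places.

Answer: -8.3432 0.5296

Derivation:
Initial: x=-9.0000 theta=0.0000
After 1 (propagate distance d=20): x=-9.0000 theta=0.0000
After 2 (thin lens f=-39): x=-9.0000 theta=-3/13 (≈-0.2308)
After 3 (propagate distance d=31): x=-210/13 (≈-16.1538) theta=-3/13 (≈-0.2308)
After 4 (thin lens f=26): x=-210/13 (≈-16.1538) theta=66/169 (≈0.3905)
After 5 (propagate distance d=20): x=-1410/169 (≈-8.3432) theta=66/169 (≈0.3905)
After 6 (thin lens f=60): x=-1410/169 (≈-8.3432) theta=179/338 (≈0.5296)
Rounded to 4 decimal places: x = -8.3432, theta = 0.5296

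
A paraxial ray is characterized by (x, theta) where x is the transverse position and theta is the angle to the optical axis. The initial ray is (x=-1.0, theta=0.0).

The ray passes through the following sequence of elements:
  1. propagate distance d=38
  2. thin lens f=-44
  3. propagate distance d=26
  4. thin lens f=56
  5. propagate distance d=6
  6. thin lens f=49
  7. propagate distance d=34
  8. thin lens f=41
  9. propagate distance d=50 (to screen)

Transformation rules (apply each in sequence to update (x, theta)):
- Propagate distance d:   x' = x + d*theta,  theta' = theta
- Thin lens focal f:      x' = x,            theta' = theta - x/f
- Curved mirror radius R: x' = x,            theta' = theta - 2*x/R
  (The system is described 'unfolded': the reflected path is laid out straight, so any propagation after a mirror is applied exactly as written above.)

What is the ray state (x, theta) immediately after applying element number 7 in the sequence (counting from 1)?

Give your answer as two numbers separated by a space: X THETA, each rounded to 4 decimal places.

Initial: x=-1.0000 theta=0.0000
After 1 (propagate distance d=38): x=-1.0000 theta=0.0000
After 2 (thin lens f=-44): x=-1.0000 theta=-1/44 (≈-0.0227)
After 3 (propagate distance d=26): x=-35/22 (≈-1.5909) theta=-1/44 (≈-0.0227)
After 4 (thin lens f=56): x=-35/22 (≈-1.5909) theta=1/176 (≈0.0057)
After 5 (propagate distance d=6): x=-137/88 (≈-1.5568) theta=1/176 (≈0.0057)
After 6 (thin lens f=49): x=-137/88 (≈-1.5568) theta=323/8624 (≈0.0375)
After 7 (propagate distance d=34): x=-611/2156 (≈-0.2834) theta=323/8624 (≈0.0375)
Rounded to 4 decimal places: x = -0.2834, theta = 0.0375

Answer: -0.2834 0.0375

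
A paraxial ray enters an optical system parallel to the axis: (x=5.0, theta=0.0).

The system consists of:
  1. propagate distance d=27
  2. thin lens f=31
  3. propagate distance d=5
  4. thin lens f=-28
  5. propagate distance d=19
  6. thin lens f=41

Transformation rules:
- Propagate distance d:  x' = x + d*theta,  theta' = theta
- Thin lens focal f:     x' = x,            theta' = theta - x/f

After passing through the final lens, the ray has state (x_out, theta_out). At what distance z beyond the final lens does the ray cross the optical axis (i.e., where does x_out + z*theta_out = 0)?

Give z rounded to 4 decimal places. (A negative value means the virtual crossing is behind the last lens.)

Answer: 36.6451

Derivation:
Initial: x=5.0000 theta=0.0000
After 1 (propagate distance d=27): x=5.0000 theta=0.0000
After 2 (thin lens f=31): x=5.0000 theta=-5/31 (≈-0.1613)
After 3 (propagate distance d=5): x=130/31 (≈4.1935) theta=-5/31 (≈-0.1613)
After 4 (thin lens f=-28): x=130/31 (≈4.1935) theta=-5/434 (≈-0.0115)
After 5 (propagate distance d=19): x=1725/434 (≈3.9747) theta=-5/434 (≈-0.0115)
After 6 (thin lens f=41): x=1725/434 (≈3.9747) theta=-965/8897 (≈-0.1085)
z_focus = -x_out/theta_out = -(1725/434)/(-965/8897) = 14145/386 ≈ 36.6451
Rounded to 4 decimal places: z = 36.6451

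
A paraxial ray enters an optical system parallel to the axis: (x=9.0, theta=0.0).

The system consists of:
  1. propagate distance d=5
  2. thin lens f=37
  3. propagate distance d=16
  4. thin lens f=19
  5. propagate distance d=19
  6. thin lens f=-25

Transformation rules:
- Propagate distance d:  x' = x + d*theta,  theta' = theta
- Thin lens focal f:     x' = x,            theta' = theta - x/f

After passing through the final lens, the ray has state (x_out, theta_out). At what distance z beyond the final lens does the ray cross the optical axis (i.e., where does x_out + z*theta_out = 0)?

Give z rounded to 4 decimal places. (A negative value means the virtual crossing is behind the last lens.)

Initial: x=9.0000 theta=0.0000
After 1 (propagate distance d=5): x=9.0000 theta=0.0000
After 2 (thin lens f=37): x=9.0000 theta=-9/37 (≈-0.2432)
After 3 (propagate distance d=16): x=189/37 (≈5.1081) theta=-9/37 (≈-0.2432)
After 4 (thin lens f=19): x=189/37 (≈5.1081) theta=-360/703 (≈-0.5121)
After 5 (propagate distance d=19): x=-171/37 (≈-4.6216) theta=-360/703 (≈-0.5121)
After 6 (thin lens f=-25): x=-171/37 (≈-4.6216) theta=-12249/17575 (≈-0.6970)
z_focus = -x_out/theta_out = -(-171/37)/(-12249/17575) = -9025/1361 ≈ -6.6312
Rounded to 4 decimal places: z = -6.6312

Answer: -6.6312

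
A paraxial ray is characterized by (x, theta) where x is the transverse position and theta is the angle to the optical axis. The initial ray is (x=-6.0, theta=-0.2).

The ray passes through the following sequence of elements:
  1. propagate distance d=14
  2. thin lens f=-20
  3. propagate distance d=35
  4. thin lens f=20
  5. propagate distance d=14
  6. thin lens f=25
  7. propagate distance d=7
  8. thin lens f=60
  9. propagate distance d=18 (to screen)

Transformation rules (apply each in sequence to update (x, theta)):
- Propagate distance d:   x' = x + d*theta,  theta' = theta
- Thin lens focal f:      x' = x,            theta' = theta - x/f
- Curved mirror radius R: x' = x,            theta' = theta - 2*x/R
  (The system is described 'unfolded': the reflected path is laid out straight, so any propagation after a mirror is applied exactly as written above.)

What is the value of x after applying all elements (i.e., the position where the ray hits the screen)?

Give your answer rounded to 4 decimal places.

Initial: x=-6.0000 theta=-0.2000
After 1 (propagate distance d=14): x=-8.8000 theta=-0.2000
After 2 (thin lens f=-20): x=-8.8000 theta=-0.6400
After 3 (propagate distance d=35): x=-31.2000 theta=-0.6400
After 4 (thin lens f=20): x=-31.2000 theta=0.9200
After 5 (propagate distance d=14): x=-18.3200 theta=0.9200
After 6 (thin lens f=25): x=-18.3200 theta=1.6528
After 7 (propagate distance d=7): x=-6.7504 theta=1.6528
After 8 (thin lens f=60): x=-6.7504 theta=66199/37500 (≈1.7653)
After 9 (propagate distance d=18 (to screen)): x=156407/6250 (≈25.0251) theta=66199/37500 (≈1.7653)
Rounded to 4 decimal places: x = 25.0251

Answer: 25.0251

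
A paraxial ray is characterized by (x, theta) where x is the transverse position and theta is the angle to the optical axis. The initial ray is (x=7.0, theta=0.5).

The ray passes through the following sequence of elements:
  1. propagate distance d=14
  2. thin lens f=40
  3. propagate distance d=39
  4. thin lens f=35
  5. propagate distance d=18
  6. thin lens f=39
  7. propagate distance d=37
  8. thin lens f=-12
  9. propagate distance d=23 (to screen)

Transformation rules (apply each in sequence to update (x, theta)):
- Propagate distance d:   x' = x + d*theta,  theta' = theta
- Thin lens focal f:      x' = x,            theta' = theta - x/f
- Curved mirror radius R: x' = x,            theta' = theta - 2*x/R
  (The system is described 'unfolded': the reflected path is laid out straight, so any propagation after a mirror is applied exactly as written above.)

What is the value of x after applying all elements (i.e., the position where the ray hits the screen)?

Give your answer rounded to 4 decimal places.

Answer: -60.0433

Derivation:
Initial: x=7.0000 theta=0.5000
After 1 (propagate distance d=14): x=14.0000 theta=0.5000
After 2 (thin lens f=40): x=14.0000 theta=0.1500
After 3 (propagate distance d=39): x=19.8500 theta=0.1500
After 4 (thin lens f=35): x=19.8500 theta=-73/175 (≈-0.4171)
After 5 (propagate distance d=18): x=8639/700 (≈12.3414) theta=-73/175 (≈-0.4171)
After 6 (thin lens f=39): x=8639/700 (≈12.3414) theta=-2861/3900 (≈-0.7336)
After 7 (propagate distance d=37): x=-202039/13650 (≈-14.8014) theta=-2861/3900 (≈-0.7336)
After 8 (thin lens f=-12): x=-202039/13650 (≈-14.8014) theta=-322201/163800 (≈-1.9670)
After 9 (propagate distance d=23 (to screen)): x=-1405013/23400 (≈-60.0433) theta=-322201/163800 (≈-1.9670)
Rounded to 4 decimal places: x = -60.0433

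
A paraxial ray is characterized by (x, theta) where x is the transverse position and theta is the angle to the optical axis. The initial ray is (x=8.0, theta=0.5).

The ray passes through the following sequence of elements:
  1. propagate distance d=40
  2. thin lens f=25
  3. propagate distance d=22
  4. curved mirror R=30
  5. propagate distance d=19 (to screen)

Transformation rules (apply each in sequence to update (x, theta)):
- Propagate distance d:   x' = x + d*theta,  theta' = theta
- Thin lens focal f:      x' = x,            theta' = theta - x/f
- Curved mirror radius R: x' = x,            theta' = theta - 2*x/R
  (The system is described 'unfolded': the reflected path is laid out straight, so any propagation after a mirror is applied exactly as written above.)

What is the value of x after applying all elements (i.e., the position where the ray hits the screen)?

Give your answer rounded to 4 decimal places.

Initial: x=8.0000 theta=0.5000
After 1 (propagate distance d=40): x=28.0000 theta=0.5000
After 2 (thin lens f=25): x=28.0000 theta=-0.6200
After 3 (propagate distance d=22): x=14.3600 theta=-0.6200
After 4 (curved mirror R=30): x=14.3600 theta=-1183/750 (≈-1.5773)
After 5 (propagate distance d=19 (to screen)): x=-11707/750 (≈-15.6093) theta=-1183/750 (≈-1.5773)
Rounded to 4 decimal places: x = -15.6093

Answer: -15.6093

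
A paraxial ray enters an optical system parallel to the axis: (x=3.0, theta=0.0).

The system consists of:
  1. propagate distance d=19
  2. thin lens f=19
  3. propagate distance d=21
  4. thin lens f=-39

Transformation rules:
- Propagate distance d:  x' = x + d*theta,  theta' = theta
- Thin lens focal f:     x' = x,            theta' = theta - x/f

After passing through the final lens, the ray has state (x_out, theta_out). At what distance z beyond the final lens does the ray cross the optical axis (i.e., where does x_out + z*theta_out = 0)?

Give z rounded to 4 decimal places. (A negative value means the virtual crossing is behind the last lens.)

Answer: -1.9024

Derivation:
Initial: x=3.0000 theta=0.0000
After 1 (propagate distance d=19): x=3.0000 theta=0.0000
After 2 (thin lens f=19): x=3.0000 theta=-3/19 (≈-0.1579)
After 3 (propagate distance d=21): x=-6/19 (≈-0.3158) theta=-3/19 (≈-0.1579)
After 4 (thin lens f=-39): x=-6/19 (≈-0.3158) theta=-41/247 (≈-0.1660)
z_focus = -x_out/theta_out = -(-6/19)/(-41/247) = -78/41 ≈ -1.9024
Rounded to 4 decimal places: z = -1.9024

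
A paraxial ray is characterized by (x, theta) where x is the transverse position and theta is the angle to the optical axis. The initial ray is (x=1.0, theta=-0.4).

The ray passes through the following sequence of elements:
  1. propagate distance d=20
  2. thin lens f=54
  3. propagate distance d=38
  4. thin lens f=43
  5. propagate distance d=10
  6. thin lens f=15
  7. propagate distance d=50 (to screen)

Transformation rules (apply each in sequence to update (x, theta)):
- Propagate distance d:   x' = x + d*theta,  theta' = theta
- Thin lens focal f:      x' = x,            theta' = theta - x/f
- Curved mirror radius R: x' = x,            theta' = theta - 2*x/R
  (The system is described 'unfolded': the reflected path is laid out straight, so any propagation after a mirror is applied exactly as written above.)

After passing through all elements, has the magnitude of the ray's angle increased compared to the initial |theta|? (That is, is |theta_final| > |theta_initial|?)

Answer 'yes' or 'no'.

Initial: x=1.0000 theta=-0.4000
After 1 (propagate distance d=20): x=-7.0000 theta=-0.4000
After 2 (thin lens f=54): x=-7.0000 theta=-73/270 (≈-0.2704)
After 3 (propagate distance d=38): x=-2332/135 (≈-17.2741) theta=-73/270 (≈-0.2704)
After 4 (thin lens f=43): x=-2332/135 (≈-17.2741) theta=305/2322 (≈0.1314)
After 5 (propagate distance d=10): x=-92651/5805 (≈-15.9606) theta=305/2322 (≈0.1314)
After 6 (thin lens f=15): x=-92651/5805 (≈-15.9606) theta=208177/174150 (≈1.1954)
After 7 (propagate distance d=50 (to screen)): x=762932/17415 (≈43.8089) theta=208177/174150 (≈1.1954)
|theta_initial|=0.4000 |theta_final|=208177/174150 (≈1.1954) -> increased

Answer: yes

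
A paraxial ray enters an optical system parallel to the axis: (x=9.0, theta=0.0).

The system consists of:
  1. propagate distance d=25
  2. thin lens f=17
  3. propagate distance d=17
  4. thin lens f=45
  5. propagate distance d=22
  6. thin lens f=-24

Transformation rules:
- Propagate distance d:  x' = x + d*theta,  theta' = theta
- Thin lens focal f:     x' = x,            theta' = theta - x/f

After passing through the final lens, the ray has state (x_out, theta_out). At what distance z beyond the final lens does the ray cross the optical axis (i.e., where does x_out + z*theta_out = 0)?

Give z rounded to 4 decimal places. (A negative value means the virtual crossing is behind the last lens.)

Initial: x=9.0000 theta=0.0000
After 1 (propagate distance d=25): x=9.0000 theta=0.0000
After 2 (thin lens f=17): x=9.0000 theta=-9/17 (≈-0.5294)
After 3 (propagate distance d=17): x=0.0000 theta=-9/17 (≈-0.5294)
After 4 (thin lens f=45): x=0.0000 theta=-9/17 (≈-0.5294)
After 5 (propagate distance d=22): x=-198/17 (≈-11.6471) theta=-9/17 (≈-0.5294)
After 6 (thin lens f=-24): x=-198/17 (≈-11.6471) theta=-69/68 (≈-1.0147)
z_focus = -x_out/theta_out = -(-198/17)/(-69/68) = -264/23 ≈ -11.4783
Rounded to 4 decimal places: z = -11.4783

Answer: -11.4783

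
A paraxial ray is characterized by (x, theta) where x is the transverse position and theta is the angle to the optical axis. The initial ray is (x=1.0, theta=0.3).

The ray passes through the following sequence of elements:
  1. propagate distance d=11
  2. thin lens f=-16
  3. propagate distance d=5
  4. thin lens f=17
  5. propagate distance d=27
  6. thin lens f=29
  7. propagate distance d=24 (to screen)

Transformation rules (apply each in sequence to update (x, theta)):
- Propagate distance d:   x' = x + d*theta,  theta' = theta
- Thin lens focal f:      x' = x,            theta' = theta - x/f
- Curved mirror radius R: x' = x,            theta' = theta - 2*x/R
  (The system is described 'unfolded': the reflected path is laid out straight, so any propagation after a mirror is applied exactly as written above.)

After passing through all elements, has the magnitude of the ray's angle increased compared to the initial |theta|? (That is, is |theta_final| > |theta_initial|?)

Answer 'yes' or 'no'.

Initial: x=1.0000 theta=0.3000
After 1 (propagate distance d=11): x=4.3000 theta=0.3000
After 2 (thin lens f=-16): x=4.3000 theta=91/160 (≈0.5688)
After 3 (propagate distance d=5): x=1143/160 (≈7.1438) theta=91/160 (≈0.5688)
After 4 (thin lens f=17): x=1143/160 (≈7.1438) theta=101/680 (≈0.1485)
After 5 (propagate distance d=27): x=30339/2720 (≈11.1540) theta=101/680 (≈0.1485)
After 6 (thin lens f=29): x=30339/2720 (≈11.1540) theta=-18623/78880 (≈-0.2361)
After 7 (propagate distance d=24 (to screen)): x=432879/78880 (≈5.4878) theta=-18623/78880 (≈-0.2361)
|theta_initial|=0.3000 |theta_final|=18623/78880 (≈0.2361) -> not increased

Answer: no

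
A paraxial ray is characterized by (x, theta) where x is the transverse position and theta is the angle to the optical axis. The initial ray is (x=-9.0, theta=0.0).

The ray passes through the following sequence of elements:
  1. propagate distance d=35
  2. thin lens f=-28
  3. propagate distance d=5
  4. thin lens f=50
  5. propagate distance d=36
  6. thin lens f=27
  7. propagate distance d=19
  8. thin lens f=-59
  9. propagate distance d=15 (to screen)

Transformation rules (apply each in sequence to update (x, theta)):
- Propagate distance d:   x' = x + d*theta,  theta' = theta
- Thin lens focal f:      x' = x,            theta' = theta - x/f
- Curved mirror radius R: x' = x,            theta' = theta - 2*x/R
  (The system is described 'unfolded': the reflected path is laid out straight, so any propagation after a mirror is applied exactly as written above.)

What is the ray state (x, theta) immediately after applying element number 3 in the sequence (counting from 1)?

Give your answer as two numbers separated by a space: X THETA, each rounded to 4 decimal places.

Initial: x=-9.0000 theta=0.0000
After 1 (propagate distance d=35): x=-9.0000 theta=0.0000
After 2 (thin lens f=-28): x=-9.0000 theta=-9/28 (≈-0.3214)
After 3 (propagate distance d=5): x=-297/28 (≈-10.6071) theta=-9/28 (≈-0.3214)
Rounded to 4 decimal places: x = -10.6071, theta = -0.3214

Answer: -10.6071 -0.3214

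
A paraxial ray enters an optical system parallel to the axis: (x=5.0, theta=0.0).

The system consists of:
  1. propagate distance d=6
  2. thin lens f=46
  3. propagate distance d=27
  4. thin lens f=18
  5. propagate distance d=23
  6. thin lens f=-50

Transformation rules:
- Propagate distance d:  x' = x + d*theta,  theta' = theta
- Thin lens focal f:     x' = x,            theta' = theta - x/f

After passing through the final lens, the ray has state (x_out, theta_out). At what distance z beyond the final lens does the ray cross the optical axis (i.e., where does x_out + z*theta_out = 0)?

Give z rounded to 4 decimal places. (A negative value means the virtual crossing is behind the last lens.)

Initial: x=5.0000 theta=0.0000
After 1 (propagate distance d=6): x=5.0000 theta=0.0000
After 2 (thin lens f=46): x=5.0000 theta=-5/46 (≈-0.1087)
After 3 (propagate distance d=27): x=95/46 (≈2.0652) theta=-5/46 (≈-0.1087)
After 4 (thin lens f=18): x=95/46 (≈2.0652) theta=-185/828 (≈-0.2234)
After 5 (propagate distance d=23): x=-2545/828 (≈-3.0737) theta=-185/828 (≈-0.2234)
After 6 (thin lens f=-50): x=-2545/828 (≈-3.0737) theta=-2359/8280 (≈-0.2849)
z_focus = -x_out/theta_out = -(-2545/828)/(-2359/8280) = -25450/2359 ≈ -10.7885
Rounded to 4 decimal places: z = -10.7885

Answer: -10.7885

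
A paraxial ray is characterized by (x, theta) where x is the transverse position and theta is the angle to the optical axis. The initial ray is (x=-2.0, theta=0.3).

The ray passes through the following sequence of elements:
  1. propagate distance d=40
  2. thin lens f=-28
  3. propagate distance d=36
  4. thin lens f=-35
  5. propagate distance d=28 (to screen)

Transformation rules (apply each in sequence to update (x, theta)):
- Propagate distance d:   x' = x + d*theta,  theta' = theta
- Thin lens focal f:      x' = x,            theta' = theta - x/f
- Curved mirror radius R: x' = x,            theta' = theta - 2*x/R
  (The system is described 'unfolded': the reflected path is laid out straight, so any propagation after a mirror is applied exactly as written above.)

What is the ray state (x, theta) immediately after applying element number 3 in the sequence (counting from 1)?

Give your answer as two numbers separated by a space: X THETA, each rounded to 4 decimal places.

Initial: x=-2.0000 theta=0.3000
After 1 (propagate distance d=40): x=10.0000 theta=0.3000
After 2 (thin lens f=-28): x=10.0000 theta=23/35 (≈0.6571)
After 3 (propagate distance d=36): x=1178/35 (≈33.6571) theta=23/35 (≈0.6571)
Rounded to 4 decimal places: x = 33.6571, theta = 0.6571

Answer: 33.6571 0.6571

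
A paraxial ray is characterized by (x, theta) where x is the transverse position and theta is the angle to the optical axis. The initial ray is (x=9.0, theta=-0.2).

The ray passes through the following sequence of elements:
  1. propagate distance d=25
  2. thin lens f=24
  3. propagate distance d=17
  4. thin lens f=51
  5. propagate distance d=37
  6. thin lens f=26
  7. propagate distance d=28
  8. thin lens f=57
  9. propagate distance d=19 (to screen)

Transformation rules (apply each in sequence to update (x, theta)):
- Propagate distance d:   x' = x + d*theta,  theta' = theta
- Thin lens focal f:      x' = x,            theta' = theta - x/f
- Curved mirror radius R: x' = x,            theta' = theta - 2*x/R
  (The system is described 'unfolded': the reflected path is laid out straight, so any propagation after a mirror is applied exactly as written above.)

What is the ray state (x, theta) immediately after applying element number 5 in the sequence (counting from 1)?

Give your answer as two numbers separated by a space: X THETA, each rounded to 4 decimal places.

Initial: x=9.0000 theta=-0.2000
After 1 (propagate distance d=25): x=4.0000 theta=-0.2000
After 2 (thin lens f=24): x=4.0000 theta=-11/30 (≈-0.3667)
After 3 (propagate distance d=17): x=-67/30 (≈-2.2333) theta=-11/30 (≈-0.3667)
After 4 (thin lens f=51): x=-67/30 (≈-2.2333) theta=-247/765 (≈-0.3229)
After 5 (propagate distance d=37): x=-4339/306 (≈-14.1797) theta=-247/765 (≈-0.3229)
Rounded to 4 decimal places: x = -14.1797, theta = -0.3229

Answer: -14.1797 -0.3229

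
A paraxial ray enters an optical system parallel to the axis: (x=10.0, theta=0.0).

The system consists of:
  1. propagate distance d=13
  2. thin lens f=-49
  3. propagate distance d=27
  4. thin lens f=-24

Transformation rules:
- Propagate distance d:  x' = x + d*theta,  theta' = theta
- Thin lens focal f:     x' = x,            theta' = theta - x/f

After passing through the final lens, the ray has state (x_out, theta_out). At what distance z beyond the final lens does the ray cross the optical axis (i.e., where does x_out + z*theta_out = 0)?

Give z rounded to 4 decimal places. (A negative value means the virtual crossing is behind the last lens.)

Initial: x=10.0000 theta=0.0000
After 1 (propagate distance d=13): x=10.0000 theta=0.0000
After 2 (thin lens f=-49): x=10.0000 theta=10/49 (≈0.2041)
After 3 (propagate distance d=27): x=760/49 (≈15.5102) theta=10/49 (≈0.2041)
After 4 (thin lens f=-24): x=760/49 (≈15.5102) theta=125/147 (≈0.8503)
z_focus = -x_out/theta_out = -(760/49)/(125/147) = -18.2400
Rounded to 4 decimal places: z = -18.2400

Answer: -18.2400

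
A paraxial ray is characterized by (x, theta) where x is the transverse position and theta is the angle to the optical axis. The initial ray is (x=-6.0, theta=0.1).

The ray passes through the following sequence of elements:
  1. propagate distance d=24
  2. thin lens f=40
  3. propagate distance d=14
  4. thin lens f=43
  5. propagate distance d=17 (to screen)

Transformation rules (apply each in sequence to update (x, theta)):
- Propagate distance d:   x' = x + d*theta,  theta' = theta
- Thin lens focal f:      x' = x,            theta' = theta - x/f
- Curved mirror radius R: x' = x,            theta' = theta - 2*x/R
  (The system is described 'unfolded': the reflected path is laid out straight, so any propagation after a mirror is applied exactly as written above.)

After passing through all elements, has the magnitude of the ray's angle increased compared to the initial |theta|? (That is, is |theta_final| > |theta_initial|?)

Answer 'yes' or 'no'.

Initial: x=-6.0000 theta=0.1000
After 1 (propagate distance d=24): x=-3.6000 theta=0.1000
After 2 (thin lens f=40): x=-3.6000 theta=0.1900
After 3 (propagate distance d=14): x=-0.9400 theta=0.1900
After 4 (thin lens f=43): x=-0.9400 theta=911/4300 (≈0.2119)
After 5 (propagate distance d=17 (to screen)): x=2289/860 (≈2.6616) theta=911/4300 (≈0.2119)
|theta_initial|=0.1000 |theta_final|=911/4300 (≈0.2119) -> increased

Answer: yes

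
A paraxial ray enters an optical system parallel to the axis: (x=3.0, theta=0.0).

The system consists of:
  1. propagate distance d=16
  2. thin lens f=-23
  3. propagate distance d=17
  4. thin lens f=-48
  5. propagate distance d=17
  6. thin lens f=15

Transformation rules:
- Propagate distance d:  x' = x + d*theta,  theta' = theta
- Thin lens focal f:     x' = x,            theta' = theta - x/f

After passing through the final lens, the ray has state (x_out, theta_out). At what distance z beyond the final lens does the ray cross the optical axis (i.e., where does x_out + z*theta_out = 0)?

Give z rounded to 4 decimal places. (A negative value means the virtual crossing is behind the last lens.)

Initial: x=3.0000 theta=0.0000
After 1 (propagate distance d=16): x=3.0000 theta=0.0000
After 2 (thin lens f=-23): x=3.0000 theta=3/23 (≈0.1304)
After 3 (propagate distance d=17): x=120/23 (≈5.2174) theta=3/23 (≈0.1304)
After 4 (thin lens f=-48): x=120/23 (≈5.2174) theta=11/46 (≈0.2391)
After 5 (propagate distance d=17): x=427/46 (≈9.2826) theta=11/46 (≈0.2391)
After 6 (thin lens f=15): x=427/46 (≈9.2826) theta=-131/345 (≈-0.3797)
z_focus = -x_out/theta_out = -(427/46)/(-131/345) = 6405/262 ≈ 24.4466
Rounded to 4 decimal places: z = 24.4466

Answer: 24.4466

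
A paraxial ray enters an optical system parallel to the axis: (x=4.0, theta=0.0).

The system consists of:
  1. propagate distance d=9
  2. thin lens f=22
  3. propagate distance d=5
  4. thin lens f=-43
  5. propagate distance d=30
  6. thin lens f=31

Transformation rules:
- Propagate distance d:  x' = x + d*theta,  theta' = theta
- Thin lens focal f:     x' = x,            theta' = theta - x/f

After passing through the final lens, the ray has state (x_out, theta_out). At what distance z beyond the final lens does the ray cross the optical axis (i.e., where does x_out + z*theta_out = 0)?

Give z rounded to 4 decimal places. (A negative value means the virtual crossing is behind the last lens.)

Initial: x=4.0000 theta=0.0000
After 1 (propagate distance d=9): x=4.0000 theta=0.0000
After 2 (thin lens f=22): x=4.0000 theta=-2/11 (≈-0.1818)
After 3 (propagate distance d=5): x=34/11 (≈3.0909) theta=-2/11 (≈-0.1818)
After 4 (thin lens f=-43): x=34/11 (≈3.0909) theta=-52/473 (≈-0.1099)
After 5 (propagate distance d=30): x=-98/473 (≈-0.2072) theta=-52/473 (≈-0.1099)
After 6 (thin lens f=31): x=-98/473 (≈-0.2072) theta=-1514/14663 (≈-0.1033)
z_focus = -x_out/theta_out = -(-98/473)/(-1514/14663) = -1519/757 ≈ -2.0066
Rounded to 4 decimal places: z = -2.0066

Answer: -2.0066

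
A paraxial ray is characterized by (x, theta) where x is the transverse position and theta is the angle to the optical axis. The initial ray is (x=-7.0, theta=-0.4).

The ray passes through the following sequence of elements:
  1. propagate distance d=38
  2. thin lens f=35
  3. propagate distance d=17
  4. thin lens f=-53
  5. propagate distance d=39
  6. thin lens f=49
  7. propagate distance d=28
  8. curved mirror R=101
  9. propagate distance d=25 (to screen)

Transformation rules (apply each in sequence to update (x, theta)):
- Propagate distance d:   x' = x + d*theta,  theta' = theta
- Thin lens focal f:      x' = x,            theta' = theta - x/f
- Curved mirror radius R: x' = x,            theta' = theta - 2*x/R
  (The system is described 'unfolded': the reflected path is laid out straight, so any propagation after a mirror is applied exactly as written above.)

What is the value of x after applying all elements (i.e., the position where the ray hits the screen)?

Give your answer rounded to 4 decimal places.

Answer: 2.3229

Derivation:
Initial: x=-7.0000 theta=-0.4000
After 1 (propagate distance d=38): x=-22.2000 theta=-0.4000
After 2 (thin lens f=35): x=-22.2000 theta=41/175 (≈0.2343)
After 3 (propagate distance d=17): x=-3188/175 (≈-18.2171) theta=41/175 (≈0.2343)
After 4 (thin lens f=-53): x=-3188/175 (≈-18.2171) theta=-29/265 (≈-0.1094)
After 5 (propagate distance d=39): x=-208549/9275 (≈-22.4851) theta=-29/265 (≈-0.1094)
After 6 (thin lens f=49): x=-208549/9275 (≈-22.4851) theta=158814/454475 (≈0.3494)
After 7 (propagate distance d=28): x=-824587/64925 (≈-12.7006) theta=158814/454475 (≈0.3494)
After 8 (curved mirror R=101): x=-824587/64925 (≈-12.7006) theta=27584432/45901975 (≈0.6009)
After 9 (propagate distance d=25 (to screen)): x=106627791/45901975 (≈2.3229) theta=27584432/45901975 (≈0.6009)
Rounded to 4 decimal places: x = 2.3229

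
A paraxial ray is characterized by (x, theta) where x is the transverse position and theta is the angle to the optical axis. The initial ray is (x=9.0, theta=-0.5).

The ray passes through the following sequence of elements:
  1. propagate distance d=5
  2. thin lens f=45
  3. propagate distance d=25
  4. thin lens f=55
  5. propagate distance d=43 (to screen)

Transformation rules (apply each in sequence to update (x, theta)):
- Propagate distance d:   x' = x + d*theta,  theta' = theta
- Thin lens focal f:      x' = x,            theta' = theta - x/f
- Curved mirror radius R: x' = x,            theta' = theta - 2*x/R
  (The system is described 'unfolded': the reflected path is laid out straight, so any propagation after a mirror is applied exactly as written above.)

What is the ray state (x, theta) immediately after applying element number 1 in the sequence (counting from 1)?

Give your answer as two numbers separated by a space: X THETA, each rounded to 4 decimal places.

Answer: 6.5000 -0.5000

Derivation:
Initial: x=9.0000 theta=-0.5000
After 1 (propagate distance d=5): x=6.5000 theta=-0.5000
Rounded to 4 decimal places: x = 6.5000, theta = -0.5000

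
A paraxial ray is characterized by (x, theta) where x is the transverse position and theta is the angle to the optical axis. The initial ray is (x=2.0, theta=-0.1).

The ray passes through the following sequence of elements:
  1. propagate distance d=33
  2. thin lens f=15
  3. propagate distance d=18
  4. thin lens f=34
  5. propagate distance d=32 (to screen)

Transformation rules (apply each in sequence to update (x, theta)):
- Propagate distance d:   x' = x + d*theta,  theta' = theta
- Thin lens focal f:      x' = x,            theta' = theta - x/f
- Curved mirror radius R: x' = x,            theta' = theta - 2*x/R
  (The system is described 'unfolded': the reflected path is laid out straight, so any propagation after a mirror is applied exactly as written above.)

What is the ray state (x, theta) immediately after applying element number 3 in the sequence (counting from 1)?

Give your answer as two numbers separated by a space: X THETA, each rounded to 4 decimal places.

Answer: -1.5400 -0.0133

Derivation:
Initial: x=2.0000 theta=-0.1000
After 1 (propagate distance d=33): x=-1.3000 theta=-0.1000
After 2 (thin lens f=15): x=-1.3000 theta=-1/75 (≈-0.0133)
After 3 (propagate distance d=18): x=-1.5400 theta=-1/75 (≈-0.0133)
Rounded to 4 decimal places: x = -1.5400, theta = -0.0133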